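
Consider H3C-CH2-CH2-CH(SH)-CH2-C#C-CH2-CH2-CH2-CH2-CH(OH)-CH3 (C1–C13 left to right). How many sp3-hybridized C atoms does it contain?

11

C1: sp3 ✓
C2: sp3 ✓
C3: sp3 ✓
C4: sp3 ✓
C5: sp3 ✓
C6: sp
C7: sp
C8: sp3 ✓
C9: sp3 ✓
C10: sp3 ✓
C11: sp3 ✓
C12: sp3 ✓
C13: sp3 ✓
C1, C2, C3, C4, C5, C8, C9, C10, C11, C12, C13 → 11 sp3 carbons.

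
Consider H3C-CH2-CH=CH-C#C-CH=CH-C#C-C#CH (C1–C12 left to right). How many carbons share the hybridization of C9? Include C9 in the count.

6

C9 is sp (two π bonds).
C1: sp3
C2: sp3
C3: sp2
C4: sp2
C5: sp ✓
C6: sp ✓
C7: sp2
C8: sp2
C9: sp ✓
C10: sp ✓
C11: sp ✓
C12: sp ✓
6 carbons are sp.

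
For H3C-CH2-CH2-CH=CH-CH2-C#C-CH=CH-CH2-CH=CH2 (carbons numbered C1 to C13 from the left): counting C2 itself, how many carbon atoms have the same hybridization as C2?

5

C2 is sp3 (only σ bonds).
C1: sp3 ✓
C2: sp3 ✓
C3: sp3 ✓
C4: sp2
C5: sp2
C6: sp3 ✓
C7: sp
C8: sp
C9: sp2
C10: sp2
C11: sp3 ✓
C12: sp2
C13: sp2
5 carbons are sp3.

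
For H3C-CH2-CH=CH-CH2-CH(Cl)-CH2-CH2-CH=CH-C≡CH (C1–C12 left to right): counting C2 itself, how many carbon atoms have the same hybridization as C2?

C2 is sp3 (only σ bonds).
C1: sp3 ✓
C2: sp3 ✓
C3: sp2
C4: sp2
C5: sp3 ✓
C6: sp3 ✓
C7: sp3 ✓
C8: sp3 ✓
C9: sp2
C10: sp2
C11: sp
C12: sp
6 carbons are sp3.

6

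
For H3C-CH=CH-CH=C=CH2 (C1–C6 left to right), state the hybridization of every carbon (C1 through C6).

C1 sp3, C2 sp2, C3 sp2, C4 sp2, C5 sp, C6 sp2

C1: 4 σ bonds — 4 electron domains, sp3.
C2 (3 σ bonds, plus one π bond) has steric number 3: sp2.
C3 has 3 σ bonds, plus one π bond: steric number 3 → sp2.
C4: 3 σ bonds, plus one π bond — 3 electron domains, sp2.
C5 carries 2 σ bonds, plus two π bonds, giving a steric number of 2, so it is sp.
C6 is sp2: 3 σ bonds, plus one π bond, 3 electron-density regions.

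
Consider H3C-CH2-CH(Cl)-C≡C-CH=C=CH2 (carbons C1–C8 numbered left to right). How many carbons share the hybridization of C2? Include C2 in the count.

3

C2 is sp3 (only σ bonds).
C1: sp3 ✓
C2: sp3 ✓
C3: sp3 ✓
C4: sp
C5: sp
C6: sp2
C7: sp
C8: sp2
3 carbons are sp3.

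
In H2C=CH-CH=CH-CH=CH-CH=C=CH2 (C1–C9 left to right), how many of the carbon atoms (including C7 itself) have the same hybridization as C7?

C7 is sp2 (one π bond).
C1: sp2 ✓
C2: sp2 ✓
C3: sp2 ✓
C4: sp2 ✓
C5: sp2 ✓
C6: sp2 ✓
C7: sp2 ✓
C8: sp
C9: sp2 ✓
8 carbons are sp2.

8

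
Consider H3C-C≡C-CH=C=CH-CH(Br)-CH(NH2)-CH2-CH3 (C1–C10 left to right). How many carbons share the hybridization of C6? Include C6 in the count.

2

C6 is sp2 (one π bond).
C1: sp3
C2: sp
C3: sp
C4: sp2 ✓
C5: sp
C6: sp2 ✓
C7: sp3
C8: sp3
C9: sp3
C10: sp3
2 carbons are sp2.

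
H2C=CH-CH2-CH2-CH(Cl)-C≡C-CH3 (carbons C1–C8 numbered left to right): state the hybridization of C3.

C3 carries 4 σ bonds, giving a steric number of 4, so it is sp3.

sp³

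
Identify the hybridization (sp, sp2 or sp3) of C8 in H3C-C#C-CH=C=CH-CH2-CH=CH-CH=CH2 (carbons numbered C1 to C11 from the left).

sp²

C8 carries 3 σ bonds, plus one π bond, giving a steric number of 3, so it is sp2.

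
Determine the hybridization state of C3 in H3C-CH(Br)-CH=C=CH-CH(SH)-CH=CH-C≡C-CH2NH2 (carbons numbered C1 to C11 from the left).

sp²

C3 (3 σ bonds, plus one π bond) has steric number 3: sp2.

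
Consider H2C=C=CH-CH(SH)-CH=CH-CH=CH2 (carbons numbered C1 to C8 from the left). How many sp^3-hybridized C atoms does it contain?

C1: sp2
C2: sp
C3: sp2
C4: sp3 ✓
C5: sp2
C6: sp2
C7: sp2
C8: sp2
C4 → 1 sp3 carbon.

1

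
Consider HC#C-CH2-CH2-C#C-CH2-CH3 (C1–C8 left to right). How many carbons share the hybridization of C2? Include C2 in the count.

4

C2 is sp (two π bonds).
C1: sp ✓
C2: sp ✓
C3: sp3
C4: sp3
C5: sp ✓
C6: sp ✓
C7: sp3
C8: sp3
4 carbons are sp.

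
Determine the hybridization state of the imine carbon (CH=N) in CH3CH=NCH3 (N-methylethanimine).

The imine carbon (CH=N) is sp2: 3 σ bonds, plus one π bond, 3 electron-density regions.

sp²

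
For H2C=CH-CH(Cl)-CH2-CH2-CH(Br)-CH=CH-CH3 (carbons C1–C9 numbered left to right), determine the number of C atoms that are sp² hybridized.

C1: sp2 ✓
C2: sp2 ✓
C3: sp3
C4: sp3
C5: sp3
C6: sp3
C7: sp2 ✓
C8: sp2 ✓
C9: sp3
C1, C2, C7, C8 → 4 sp2 carbons.

4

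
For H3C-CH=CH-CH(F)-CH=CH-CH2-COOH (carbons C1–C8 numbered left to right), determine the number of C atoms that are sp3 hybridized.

3

C1: sp3 ✓
C2: sp2
C3: sp2
C4: sp3 ✓
C5: sp2
C6: sp2
C7: sp3 ✓
C8: sp2
C1, C4, C7 → 3 sp3 carbons.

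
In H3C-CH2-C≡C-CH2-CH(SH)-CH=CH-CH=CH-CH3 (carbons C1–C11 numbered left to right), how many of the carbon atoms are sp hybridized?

2

C1: sp3
C2: sp3
C3: sp ✓
C4: sp ✓
C5: sp3
C6: sp3
C7: sp2
C8: sp2
C9: sp2
C10: sp2
C11: sp3
C3, C4 → 2 sp carbons.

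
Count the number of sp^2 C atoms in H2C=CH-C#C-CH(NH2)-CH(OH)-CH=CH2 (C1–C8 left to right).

C1: sp2 ✓
C2: sp2 ✓
C3: sp
C4: sp
C5: sp3
C6: sp3
C7: sp2 ✓
C8: sp2 ✓
C1, C2, C7, C8 → 4 sp2 carbons.

4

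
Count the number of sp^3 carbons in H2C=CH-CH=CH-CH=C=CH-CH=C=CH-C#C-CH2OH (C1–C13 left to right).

1

C1: sp2
C2: sp2
C3: sp2
C4: sp2
C5: sp2
C6: sp
C7: sp2
C8: sp2
C9: sp
C10: sp2
C11: sp
C12: sp
C13: sp3 ✓
C13 → 1 sp3 carbon.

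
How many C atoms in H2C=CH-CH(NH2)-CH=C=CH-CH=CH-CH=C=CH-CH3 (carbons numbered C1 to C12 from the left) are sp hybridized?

2

C1: sp2
C2: sp2
C3: sp3
C4: sp2
C5: sp ✓
C6: sp2
C7: sp2
C8: sp2
C9: sp2
C10: sp ✓
C11: sp2
C12: sp3
C5, C10 → 2 sp carbons.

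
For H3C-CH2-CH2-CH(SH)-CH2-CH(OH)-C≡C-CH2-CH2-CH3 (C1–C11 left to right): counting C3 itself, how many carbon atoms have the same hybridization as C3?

9

C3 is sp3 (only σ bonds).
C1: sp3 ✓
C2: sp3 ✓
C3: sp3 ✓
C4: sp3 ✓
C5: sp3 ✓
C6: sp3 ✓
C7: sp
C8: sp
C9: sp3 ✓
C10: sp3 ✓
C11: sp3 ✓
9 carbons are sp3.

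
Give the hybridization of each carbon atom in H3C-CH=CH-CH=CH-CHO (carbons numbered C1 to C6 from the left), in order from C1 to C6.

C1 carries 4 σ bonds, giving a steric number of 4, so it is sp3.
C2: 3 σ bonds, plus one π bond — 3 electron domains, sp2.
C3 — 3 σ bonds, plus one π bond. Steric number 3, so sp2.
C4 — 3 σ bonds, plus one π bond. Steric number 3, so sp2.
C5 carries 3 σ bonds, plus one π bond, giving a steric number of 3, so it is sp2.
C6: 3 σ bonds, plus one π bond — 3 electron domains, sp2.

C1 sp3, C2 sp2, C3 sp2, C4 sp2, C5 sp2, C6 sp2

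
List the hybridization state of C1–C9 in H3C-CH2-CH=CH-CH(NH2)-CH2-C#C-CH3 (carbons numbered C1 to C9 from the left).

C1 sp3, C2 sp3, C3 sp2, C4 sp2, C5 sp3, C6 sp3, C7 sp, C8 sp, C9 sp3

C1 has 4 σ bonds: steric number 4 → sp3.
C2: 4 σ bonds — 4 electron domains, sp3.
C3: 3 σ bonds, plus one π bond; 3 regions of electron density → sp2.
C4 — 3 σ bonds, plus one π bond. Steric number 3, so sp2.
C5 (4 σ bonds) has steric number 4: sp3.
C6 — 4 σ bonds. Steric number 4, so sp3.
C7 — 2 σ bonds, plus two π bonds. Steric number 2, so sp.
C8: 2 σ bonds, plus two π bonds — 2 electron domains, sp.
C9 has 4 σ bonds: steric number 4 → sp3.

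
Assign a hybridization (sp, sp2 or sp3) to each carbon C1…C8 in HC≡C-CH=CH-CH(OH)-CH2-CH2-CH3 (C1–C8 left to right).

C1 sp, C2 sp, C3 sp2, C4 sp2, C5 sp3, C6 sp3, C7 sp3, C8 sp3

C1 has 2 σ bonds, plus two π bonds: steric number 2 → sp.
C2 is sp: 2 σ bonds, plus two π bonds, 2 electron-density regions.
C3: 3 σ bonds, plus one π bond; 3 regions of electron density → sp2.
C4: 3 σ bonds, plus one π bond — 3 electron domains, sp2.
C5 has 4 σ bonds: steric number 4 → sp3.
C6 is sp3: 4 σ bonds, 4 electron-density regions.
C7 carries 4 σ bonds, giving a steric number of 4, so it is sp3.
C8: 4 σ bonds; 4 regions of electron density → sp3.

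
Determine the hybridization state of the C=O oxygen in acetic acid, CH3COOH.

The C=O oxygen — 1 σ bond and 2 lone pairs, plus one π bond. Steric number 3, so sp2.

sp²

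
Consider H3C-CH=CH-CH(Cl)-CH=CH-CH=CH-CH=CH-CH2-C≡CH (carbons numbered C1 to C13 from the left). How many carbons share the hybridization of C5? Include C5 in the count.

C5 is sp2 (one π bond).
C1: sp3
C2: sp2 ✓
C3: sp2 ✓
C4: sp3
C5: sp2 ✓
C6: sp2 ✓
C7: sp2 ✓
C8: sp2 ✓
C9: sp2 ✓
C10: sp2 ✓
C11: sp3
C12: sp
C13: sp
8 carbons are sp2.

8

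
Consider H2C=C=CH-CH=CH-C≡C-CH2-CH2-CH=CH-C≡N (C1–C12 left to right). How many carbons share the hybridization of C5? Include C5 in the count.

C5 is sp2 (one π bond).
C1: sp2 ✓
C2: sp
C3: sp2 ✓
C4: sp2 ✓
C5: sp2 ✓
C6: sp
C7: sp
C8: sp3
C9: sp3
C10: sp2 ✓
C11: sp2 ✓
C12: sp
6 carbons are sp2.

6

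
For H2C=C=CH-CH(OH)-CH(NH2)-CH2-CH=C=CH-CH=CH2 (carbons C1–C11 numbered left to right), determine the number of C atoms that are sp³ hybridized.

3

C1: sp2
C2: sp
C3: sp2
C4: sp3 ✓
C5: sp3 ✓
C6: sp3 ✓
C7: sp2
C8: sp
C9: sp2
C10: sp2
C11: sp2
C4, C5, C6 → 3 sp3 carbons.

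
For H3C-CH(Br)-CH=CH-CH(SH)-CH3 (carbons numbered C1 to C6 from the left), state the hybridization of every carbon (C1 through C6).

C1: 4 σ bonds; 4 regions of electron density → sp3.
C2 has 4 σ bonds: steric number 4 → sp3.
C3: 3 σ bonds, plus one π bond; 3 regions of electron density → sp2.
C4 is sp2: 3 σ bonds, plus one π bond, 3 electron-density regions.
C5 has 4 σ bonds: steric number 4 → sp3.
C6 has 4 σ bonds: steric number 4 → sp3.

C1 sp3, C2 sp3, C3 sp2, C4 sp2, C5 sp3, C6 sp3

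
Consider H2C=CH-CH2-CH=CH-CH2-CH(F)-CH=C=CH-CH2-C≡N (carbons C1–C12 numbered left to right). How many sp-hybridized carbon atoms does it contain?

2

C1: sp2
C2: sp2
C3: sp3
C4: sp2
C5: sp2
C6: sp3
C7: sp3
C8: sp2
C9: sp ✓
C10: sp2
C11: sp3
C12: sp ✓
C9, C12 → 2 sp carbons.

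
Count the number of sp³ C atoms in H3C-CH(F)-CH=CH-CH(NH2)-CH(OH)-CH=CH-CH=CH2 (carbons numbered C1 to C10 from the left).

4

C1: sp3 ✓
C2: sp3 ✓
C3: sp2
C4: sp2
C5: sp3 ✓
C6: sp3 ✓
C7: sp2
C8: sp2
C9: sp2
C10: sp2
C1, C2, C5, C6 → 4 sp3 carbons.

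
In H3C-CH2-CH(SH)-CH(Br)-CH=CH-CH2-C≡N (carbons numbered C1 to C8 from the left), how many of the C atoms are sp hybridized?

C1: sp3
C2: sp3
C3: sp3
C4: sp3
C5: sp2
C6: sp2
C7: sp3
C8: sp ✓
C8 → 1 sp carbon.

1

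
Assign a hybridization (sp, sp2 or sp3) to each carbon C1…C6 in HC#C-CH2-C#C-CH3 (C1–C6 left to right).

C1 is sp: 2 σ bonds, plus two π bonds, 2 electron-density regions.
C2 (2 σ bonds, plus two π bonds) has steric number 2: sp.
C3: 4 σ bonds — 4 electron domains, sp3.
C4 (2 σ bonds, plus two π bonds) has steric number 2: sp.
C5 — 2 σ bonds, plus two π bonds. Steric number 2, so sp.
C6 (4 σ bonds) has steric number 4: sp3.

C1 sp, C2 sp, C3 sp3, C4 sp, C5 sp, C6 sp3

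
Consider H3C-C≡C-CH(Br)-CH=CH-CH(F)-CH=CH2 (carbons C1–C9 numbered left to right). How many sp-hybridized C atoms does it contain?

2

C1: sp3
C2: sp ✓
C3: sp ✓
C4: sp3
C5: sp2
C6: sp2
C7: sp3
C8: sp2
C9: sp2
C2, C3 → 2 sp carbons.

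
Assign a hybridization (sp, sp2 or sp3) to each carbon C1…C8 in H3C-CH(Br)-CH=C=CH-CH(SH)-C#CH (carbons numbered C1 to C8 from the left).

C1 carries 4 σ bonds, giving a steric number of 4, so it is sp3.
C2 — 4 σ bonds. Steric number 4, so sp3.
C3 — 3 σ bonds, plus one π bond. Steric number 3, so sp2.
C4 is sp: 2 σ bonds, plus two π bonds, 2 electron-density regions.
C5: 3 σ bonds, plus one π bond; 3 regions of electron density → sp2.
C6: 4 σ bonds; 4 regions of electron density → sp3.
C7 carries 2 σ bonds, plus two π bonds, giving a steric number of 2, so it is sp.
C8 — 2 σ bonds, plus two π bonds. Steric number 2, so sp.

C1 sp3, C2 sp3, C3 sp2, C4 sp, C5 sp2, C6 sp3, C7 sp, C8 sp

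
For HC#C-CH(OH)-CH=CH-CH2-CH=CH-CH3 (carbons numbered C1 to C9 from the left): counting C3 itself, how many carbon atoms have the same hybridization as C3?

C3 is sp3 (only σ bonds).
C1: sp
C2: sp
C3: sp3 ✓
C4: sp2
C5: sp2
C6: sp3 ✓
C7: sp2
C8: sp2
C9: sp3 ✓
3 carbons are sp3.

3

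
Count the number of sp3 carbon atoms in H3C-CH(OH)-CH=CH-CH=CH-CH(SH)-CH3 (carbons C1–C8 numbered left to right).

4

C1: sp3 ✓
C2: sp3 ✓
C3: sp2
C4: sp2
C5: sp2
C6: sp2
C7: sp3 ✓
C8: sp3 ✓
C1, C2, C7, C8 → 4 sp3 carbons.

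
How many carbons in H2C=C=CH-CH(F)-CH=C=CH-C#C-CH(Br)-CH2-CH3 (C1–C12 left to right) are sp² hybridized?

4

C1: sp2 ✓
C2: sp
C3: sp2 ✓
C4: sp3
C5: sp2 ✓
C6: sp
C7: sp2 ✓
C8: sp
C9: sp
C10: sp3
C11: sp3
C12: sp3
C1, C3, C5, C7 → 4 sp2 carbons.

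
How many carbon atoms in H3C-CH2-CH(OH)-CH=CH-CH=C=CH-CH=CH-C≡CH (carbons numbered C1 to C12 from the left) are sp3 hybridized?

3

C1: sp3 ✓
C2: sp3 ✓
C3: sp3 ✓
C4: sp2
C5: sp2
C6: sp2
C7: sp
C8: sp2
C9: sp2
C10: sp2
C11: sp
C12: sp
C1, C2, C3 → 3 sp3 carbons.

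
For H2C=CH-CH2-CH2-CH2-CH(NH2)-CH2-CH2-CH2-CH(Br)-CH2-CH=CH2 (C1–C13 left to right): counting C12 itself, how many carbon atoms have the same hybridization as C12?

C12 is sp2 (one π bond).
C1: sp2 ✓
C2: sp2 ✓
C3: sp3
C4: sp3
C5: sp3
C6: sp3
C7: sp3
C8: sp3
C9: sp3
C10: sp3
C11: sp3
C12: sp2 ✓
C13: sp2 ✓
4 carbons are sp2.

4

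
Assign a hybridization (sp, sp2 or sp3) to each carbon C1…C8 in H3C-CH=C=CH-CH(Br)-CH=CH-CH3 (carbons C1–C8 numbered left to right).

C1 carries 4 σ bonds, giving a steric number of 4, so it is sp3.
C2: 3 σ bonds, plus one π bond — 3 electron domains, sp2.
C3 (2 σ bonds, plus two π bonds) has steric number 2: sp.
C4 carries 3 σ bonds, plus one π bond, giving a steric number of 3, so it is sp2.
C5: 4 σ bonds; 4 regions of electron density → sp3.
C6: 3 σ bonds, plus one π bond — 3 electron domains, sp2.
C7 has 3 σ bonds, plus one π bond: steric number 3 → sp2.
C8: 4 σ bonds — 4 electron domains, sp3.

C1 sp3, C2 sp2, C3 sp, C4 sp2, C5 sp3, C6 sp2, C7 sp2, C8 sp3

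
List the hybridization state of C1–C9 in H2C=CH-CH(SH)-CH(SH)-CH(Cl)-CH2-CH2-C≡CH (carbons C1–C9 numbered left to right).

C1 carries 3 σ bonds, plus one π bond, giving a steric number of 3, so it is sp2.
C2 (3 σ bonds, plus one π bond) has steric number 3: sp2.
C3 carries 4 σ bonds, giving a steric number of 4, so it is sp3.
C4 (4 σ bonds) has steric number 4: sp3.
C5: 4 σ bonds — 4 electron domains, sp3.
C6 has 4 σ bonds: steric number 4 → sp3.
C7 carries 4 σ bonds, giving a steric number of 4, so it is sp3.
C8: 2 σ bonds, plus two π bonds — 2 electron domains, sp.
C9 is sp: 2 σ bonds, plus two π bonds, 2 electron-density regions.

C1 sp2, C2 sp2, C3 sp3, C4 sp3, C5 sp3, C6 sp3, C7 sp3, C8 sp, C9 sp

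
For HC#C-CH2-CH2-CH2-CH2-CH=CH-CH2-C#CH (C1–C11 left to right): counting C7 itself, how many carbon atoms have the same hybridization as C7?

C7 is sp2 (one π bond).
C1: sp
C2: sp
C3: sp3
C4: sp3
C5: sp3
C6: sp3
C7: sp2 ✓
C8: sp2 ✓
C9: sp3
C10: sp
C11: sp
2 carbons are sp2.

2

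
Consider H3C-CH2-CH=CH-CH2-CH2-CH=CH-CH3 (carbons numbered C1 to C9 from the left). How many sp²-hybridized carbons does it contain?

C1: sp3
C2: sp3
C3: sp2 ✓
C4: sp2 ✓
C5: sp3
C6: sp3
C7: sp2 ✓
C8: sp2 ✓
C9: sp3
C3, C4, C7, C8 → 4 sp2 carbons.

4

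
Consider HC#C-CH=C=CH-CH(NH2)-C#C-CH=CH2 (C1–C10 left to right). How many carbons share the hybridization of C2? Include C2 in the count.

5

C2 is sp (two π bonds).
C1: sp ✓
C2: sp ✓
C3: sp2
C4: sp ✓
C5: sp2
C6: sp3
C7: sp ✓
C8: sp ✓
C9: sp2
C10: sp2
5 carbons are sp.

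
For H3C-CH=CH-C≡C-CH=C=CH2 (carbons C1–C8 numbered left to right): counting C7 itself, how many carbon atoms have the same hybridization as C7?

3

C7 is sp (two π bonds).
C1: sp3
C2: sp2
C3: sp2
C4: sp ✓
C5: sp ✓
C6: sp2
C7: sp ✓
C8: sp2
3 carbons are sp.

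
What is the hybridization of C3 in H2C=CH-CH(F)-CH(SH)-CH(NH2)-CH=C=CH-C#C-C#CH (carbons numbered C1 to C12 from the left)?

sp^3

C3 has 4 σ bonds: steric number 4 → sp3.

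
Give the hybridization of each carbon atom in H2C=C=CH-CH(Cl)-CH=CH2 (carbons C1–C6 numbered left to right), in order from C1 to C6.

C1 — 3 σ bonds, plus one π bond. Steric number 3, so sp2.
C2 — 2 σ bonds, plus two π bonds. Steric number 2, so sp.
C3 carries 3 σ bonds, plus one π bond, giving a steric number of 3, so it is sp2.
C4: 4 σ bonds — 4 electron domains, sp3.
C5: 3 σ bonds, plus one π bond; 3 regions of electron density → sp2.
C6 — 3 σ bonds, plus one π bond. Steric number 3, so sp2.

C1 sp2, C2 sp, C3 sp2, C4 sp3, C5 sp2, C6 sp2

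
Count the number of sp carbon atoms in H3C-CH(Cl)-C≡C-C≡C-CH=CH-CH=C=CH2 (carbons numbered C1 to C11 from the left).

C1: sp3
C2: sp3
C3: sp ✓
C4: sp ✓
C5: sp ✓
C6: sp ✓
C7: sp2
C8: sp2
C9: sp2
C10: sp ✓
C11: sp2
C3, C4, C5, C6, C10 → 5 sp carbons.

5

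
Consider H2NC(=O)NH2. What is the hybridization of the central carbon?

The central carbon has 3 σ bonds, plus one π bond: steric number 3 → sp2.

sp²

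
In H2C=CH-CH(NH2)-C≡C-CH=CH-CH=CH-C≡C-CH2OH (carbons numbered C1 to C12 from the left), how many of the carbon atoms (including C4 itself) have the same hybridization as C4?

C4 is sp (two π bonds).
C1: sp2
C2: sp2
C3: sp3
C4: sp ✓
C5: sp ✓
C6: sp2
C7: sp2
C8: sp2
C9: sp2
C10: sp ✓
C11: sp ✓
C12: sp3
4 carbons are sp.

4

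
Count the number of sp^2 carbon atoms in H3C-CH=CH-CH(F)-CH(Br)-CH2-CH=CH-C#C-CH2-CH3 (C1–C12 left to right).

4

C1: sp3
C2: sp2 ✓
C3: sp2 ✓
C4: sp3
C5: sp3
C6: sp3
C7: sp2 ✓
C8: sp2 ✓
C9: sp
C10: sp
C11: sp3
C12: sp3
C2, C3, C7, C8 → 4 sp2 carbons.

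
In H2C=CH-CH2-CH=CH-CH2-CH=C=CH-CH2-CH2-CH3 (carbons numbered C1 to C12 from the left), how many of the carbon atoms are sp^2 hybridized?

C1: sp2 ✓
C2: sp2 ✓
C3: sp3
C4: sp2 ✓
C5: sp2 ✓
C6: sp3
C7: sp2 ✓
C8: sp
C9: sp2 ✓
C10: sp3
C11: sp3
C12: sp3
C1, C2, C4, C5, C7, C9 → 6 sp2 carbons.

6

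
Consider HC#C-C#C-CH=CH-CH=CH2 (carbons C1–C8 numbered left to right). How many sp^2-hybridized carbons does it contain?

C1: sp
C2: sp
C3: sp
C4: sp
C5: sp2 ✓
C6: sp2 ✓
C7: sp2 ✓
C8: sp2 ✓
C5, C6, C7, C8 → 4 sp2 carbons.

4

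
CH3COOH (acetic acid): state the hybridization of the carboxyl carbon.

The carboxyl carbon: 3 σ bonds, plus one π bond — 3 electron domains, sp2.

sp2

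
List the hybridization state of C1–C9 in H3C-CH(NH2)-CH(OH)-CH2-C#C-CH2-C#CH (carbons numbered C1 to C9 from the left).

C1 sp3, C2 sp3, C3 sp3, C4 sp3, C5 sp, C6 sp, C7 sp3, C8 sp, C9 sp

C1 (4 σ bonds) has steric number 4: sp3.
C2: 4 σ bonds; 4 regions of electron density → sp3.
C3: 4 σ bonds — 4 electron domains, sp3.
C4: 4 σ bonds — 4 electron domains, sp3.
C5 — 2 σ bonds, plus two π bonds. Steric number 2, so sp.
C6 — 2 σ bonds, plus two π bonds. Steric number 2, so sp.
C7 has 4 σ bonds: steric number 4 → sp3.
C8 is sp: 2 σ bonds, plus two π bonds, 2 electron-density regions.
C9 is sp: 2 σ bonds, plus two π bonds, 2 electron-density regions.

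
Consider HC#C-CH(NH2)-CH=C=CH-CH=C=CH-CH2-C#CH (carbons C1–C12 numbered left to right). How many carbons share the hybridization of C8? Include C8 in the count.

C8 is sp (two π bonds).
C1: sp ✓
C2: sp ✓
C3: sp3
C4: sp2
C5: sp ✓
C6: sp2
C7: sp2
C8: sp ✓
C9: sp2
C10: sp3
C11: sp ✓
C12: sp ✓
6 carbons are sp.

6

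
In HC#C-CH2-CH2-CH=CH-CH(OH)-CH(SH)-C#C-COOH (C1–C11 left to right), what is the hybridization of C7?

C7 carries 4 σ bonds, giving a steric number of 4, so it is sp3.

sp³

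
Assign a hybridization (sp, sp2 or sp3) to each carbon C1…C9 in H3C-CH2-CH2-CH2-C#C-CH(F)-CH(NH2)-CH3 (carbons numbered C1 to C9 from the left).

C1 has 4 σ bonds: steric number 4 → sp3.
C2 (4 σ bonds) has steric number 4: sp3.
C3 carries 4 σ bonds, giving a steric number of 4, so it is sp3.
C4: 4 σ bonds — 4 electron domains, sp3.
C5 carries 2 σ bonds, plus two π bonds, giving a steric number of 2, so it is sp.
C6 is sp: 2 σ bonds, plus two π bonds, 2 electron-density regions.
C7 — 4 σ bonds. Steric number 4, so sp3.
C8 (4 σ bonds) has steric number 4: sp3.
C9 has 4 σ bonds: steric number 4 → sp3.

C1 sp3, C2 sp3, C3 sp3, C4 sp3, C5 sp, C6 sp, C7 sp3, C8 sp3, C9 sp3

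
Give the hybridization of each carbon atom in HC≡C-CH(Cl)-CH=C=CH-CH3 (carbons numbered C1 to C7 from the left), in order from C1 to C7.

C1 — 2 σ bonds, plus two π bonds. Steric number 2, so sp.
C2 (2 σ bonds, plus two π bonds) has steric number 2: sp.
C3 — 4 σ bonds. Steric number 4, so sp3.
C4: 3 σ bonds, plus one π bond; 3 regions of electron density → sp2.
C5 carries 2 σ bonds, plus two π bonds, giving a steric number of 2, so it is sp.
C6 (3 σ bonds, plus one π bond) has steric number 3: sp2.
C7 carries 4 σ bonds, giving a steric number of 4, so it is sp3.

C1 sp, C2 sp, C3 sp3, C4 sp2, C5 sp, C6 sp2, C7 sp3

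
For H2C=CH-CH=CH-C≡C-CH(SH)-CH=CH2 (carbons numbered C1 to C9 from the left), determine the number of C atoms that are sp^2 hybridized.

6

C1: sp2 ✓
C2: sp2 ✓
C3: sp2 ✓
C4: sp2 ✓
C5: sp
C6: sp
C7: sp3
C8: sp2 ✓
C9: sp2 ✓
C1, C2, C3, C4, C8, C9 → 6 sp2 carbons.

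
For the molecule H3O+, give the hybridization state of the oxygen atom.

sp3

Three σ bonds + one lone pair = steric number 4 → sp3.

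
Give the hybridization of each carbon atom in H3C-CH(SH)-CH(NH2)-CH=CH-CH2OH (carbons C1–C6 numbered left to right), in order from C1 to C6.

C1: 4 σ bonds — 4 electron domains, sp3.
C2 is sp3: 4 σ bonds, 4 electron-density regions.
C3: 4 σ bonds — 4 electron domains, sp3.
C4 (3 σ bonds, plus one π bond) has steric number 3: sp2.
C5: 3 σ bonds, plus one π bond; 3 regions of electron density → sp2.
C6 is sp3: 4 σ bonds, 4 electron-density regions.

C1 sp3, C2 sp3, C3 sp3, C4 sp2, C5 sp2, C6 sp3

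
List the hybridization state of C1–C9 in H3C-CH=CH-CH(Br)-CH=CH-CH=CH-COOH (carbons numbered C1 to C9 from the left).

C1 carries 4 σ bonds, giving a steric number of 4, so it is sp3.
C2: 3 σ bonds, plus one π bond; 3 regions of electron density → sp2.
C3: 3 σ bonds, plus one π bond; 3 regions of electron density → sp2.
C4 — 4 σ bonds. Steric number 4, so sp3.
C5 carries 3 σ bonds, plus one π bond, giving a steric number of 3, so it is sp2.
C6 has 3 σ bonds, plus one π bond: steric number 3 → sp2.
C7 has 3 σ bonds, plus one π bond: steric number 3 → sp2.
C8: 3 σ bonds, plus one π bond — 3 electron domains, sp2.
C9 (3 σ bonds, plus one π bond) has steric number 3: sp2.

C1 sp3, C2 sp2, C3 sp2, C4 sp3, C5 sp2, C6 sp2, C7 sp2, C8 sp2, C9 sp2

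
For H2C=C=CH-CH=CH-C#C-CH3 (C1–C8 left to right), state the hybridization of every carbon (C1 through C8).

C1 sp2, C2 sp, C3 sp2, C4 sp2, C5 sp2, C6 sp, C7 sp, C8 sp3

C1 (3 σ bonds, plus one π bond) has steric number 3: sp2.
C2 carries 2 σ bonds, plus two π bonds, giving a steric number of 2, so it is sp.
C3: 3 σ bonds, plus one π bond — 3 electron domains, sp2.
C4 has 3 σ bonds, plus one π bond: steric number 3 → sp2.
C5 (3 σ bonds, plus one π bond) has steric number 3: sp2.
C6 carries 2 σ bonds, plus two π bonds, giving a steric number of 2, so it is sp.
C7: 2 σ bonds, plus two π bonds; 2 regions of electron density → sp.
C8 is sp3: 4 σ bonds, 4 electron-density regions.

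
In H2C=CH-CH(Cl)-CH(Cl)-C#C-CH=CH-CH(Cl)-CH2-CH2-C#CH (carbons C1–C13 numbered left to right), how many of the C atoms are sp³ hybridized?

5

C1: sp2
C2: sp2
C3: sp3 ✓
C4: sp3 ✓
C5: sp
C6: sp
C7: sp2
C8: sp2
C9: sp3 ✓
C10: sp3 ✓
C11: sp3 ✓
C12: sp
C13: sp
C3, C4, C9, C10, C11 → 5 sp3 carbons.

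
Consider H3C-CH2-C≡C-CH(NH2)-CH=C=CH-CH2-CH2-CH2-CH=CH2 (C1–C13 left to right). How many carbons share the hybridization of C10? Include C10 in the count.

6

C10 is sp3 (only σ bonds).
C1: sp3 ✓
C2: sp3 ✓
C3: sp
C4: sp
C5: sp3 ✓
C6: sp2
C7: sp
C8: sp2
C9: sp3 ✓
C10: sp3 ✓
C11: sp3 ✓
C12: sp2
C13: sp2
6 carbons are sp3.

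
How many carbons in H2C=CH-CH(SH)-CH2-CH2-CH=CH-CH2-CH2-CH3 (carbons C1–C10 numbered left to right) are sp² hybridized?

4

C1: sp2 ✓
C2: sp2 ✓
C3: sp3
C4: sp3
C5: sp3
C6: sp2 ✓
C7: sp2 ✓
C8: sp3
C9: sp3
C10: sp3
C1, C2, C6, C7 → 4 sp2 carbons.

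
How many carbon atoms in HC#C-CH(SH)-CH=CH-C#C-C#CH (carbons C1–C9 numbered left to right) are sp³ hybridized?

1

C1: sp
C2: sp
C3: sp3 ✓
C4: sp2
C5: sp2
C6: sp
C7: sp
C8: sp
C9: sp
C3 → 1 sp3 carbon.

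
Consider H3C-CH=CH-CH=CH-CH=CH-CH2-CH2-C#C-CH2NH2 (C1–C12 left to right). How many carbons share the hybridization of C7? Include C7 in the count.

6

C7 is sp2 (one π bond).
C1: sp3
C2: sp2 ✓
C3: sp2 ✓
C4: sp2 ✓
C5: sp2 ✓
C6: sp2 ✓
C7: sp2 ✓
C8: sp3
C9: sp3
C10: sp
C11: sp
C12: sp3
6 carbons are sp2.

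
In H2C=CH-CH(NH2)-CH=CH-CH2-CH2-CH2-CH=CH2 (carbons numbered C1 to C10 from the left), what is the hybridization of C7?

C7 is sp3: 4 σ bonds, 4 electron-density regions.

sp3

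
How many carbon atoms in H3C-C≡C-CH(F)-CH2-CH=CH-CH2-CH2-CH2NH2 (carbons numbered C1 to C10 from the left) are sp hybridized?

C1: sp3
C2: sp ✓
C3: sp ✓
C4: sp3
C5: sp3
C6: sp2
C7: sp2
C8: sp3
C9: sp3
C10: sp3
C2, C3 → 2 sp carbons.

2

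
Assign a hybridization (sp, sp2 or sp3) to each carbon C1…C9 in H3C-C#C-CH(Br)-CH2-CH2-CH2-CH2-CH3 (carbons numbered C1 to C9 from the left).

C1 sp3, C2 sp, C3 sp, C4 sp3, C5 sp3, C6 sp3, C7 sp3, C8 sp3, C9 sp3

C1 has 4 σ bonds: steric number 4 → sp3.
C2 has 2 σ bonds, plus two π bonds: steric number 2 → sp.
C3: 2 σ bonds, plus two π bonds — 2 electron domains, sp.
C4 is sp3: 4 σ bonds, 4 electron-density regions.
C5: 4 σ bonds — 4 electron domains, sp3.
C6: 4 σ bonds; 4 regions of electron density → sp3.
C7: 4 σ bonds — 4 electron domains, sp3.
C8 — 4 σ bonds. Steric number 4, so sp3.
C9 — 4 σ bonds. Steric number 4, so sp3.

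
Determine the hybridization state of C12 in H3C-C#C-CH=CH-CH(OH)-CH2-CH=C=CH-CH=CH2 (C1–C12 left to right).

C12 (3 σ bonds, plus one π bond) has steric number 3: sp2.

sp2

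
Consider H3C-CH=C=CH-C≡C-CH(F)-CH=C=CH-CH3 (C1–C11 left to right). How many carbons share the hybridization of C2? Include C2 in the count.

C2 is sp2 (one π bond).
C1: sp3
C2: sp2 ✓
C3: sp
C4: sp2 ✓
C5: sp
C6: sp
C7: sp3
C8: sp2 ✓
C9: sp
C10: sp2 ✓
C11: sp3
4 carbons are sp2.

4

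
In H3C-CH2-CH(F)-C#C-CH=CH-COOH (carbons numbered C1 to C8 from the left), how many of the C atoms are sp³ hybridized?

C1: sp3 ✓
C2: sp3 ✓
C3: sp3 ✓
C4: sp
C5: sp
C6: sp2
C7: sp2
C8: sp2
C1, C2, C3 → 3 sp3 carbons.

3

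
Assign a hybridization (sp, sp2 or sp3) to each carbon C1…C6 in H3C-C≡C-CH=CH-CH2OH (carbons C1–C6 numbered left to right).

C1 sp3, C2 sp, C3 sp, C4 sp2, C5 sp2, C6 sp3

C1 is sp3: 4 σ bonds, 4 electron-density regions.
C2: 2 σ bonds, plus two π bonds — 2 electron domains, sp.
C3: 2 σ bonds, plus two π bonds; 2 regions of electron density → sp.
C4: 3 σ bonds, plus one π bond; 3 regions of electron density → sp2.
C5: 3 σ bonds, plus one π bond; 3 regions of electron density → sp2.
C6 is sp3: 4 σ bonds, 4 electron-density regions.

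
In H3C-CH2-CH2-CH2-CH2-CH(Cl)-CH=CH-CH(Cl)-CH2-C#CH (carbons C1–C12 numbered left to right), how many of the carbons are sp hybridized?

2

C1: sp3
C2: sp3
C3: sp3
C4: sp3
C5: sp3
C6: sp3
C7: sp2
C8: sp2
C9: sp3
C10: sp3
C11: sp ✓
C12: sp ✓
C11, C12 → 2 sp carbons.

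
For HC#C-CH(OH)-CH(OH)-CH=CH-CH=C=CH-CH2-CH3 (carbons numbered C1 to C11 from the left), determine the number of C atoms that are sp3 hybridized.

4

C1: sp
C2: sp
C3: sp3 ✓
C4: sp3 ✓
C5: sp2
C6: sp2
C7: sp2
C8: sp
C9: sp2
C10: sp3 ✓
C11: sp3 ✓
C3, C4, C10, C11 → 4 sp3 carbons.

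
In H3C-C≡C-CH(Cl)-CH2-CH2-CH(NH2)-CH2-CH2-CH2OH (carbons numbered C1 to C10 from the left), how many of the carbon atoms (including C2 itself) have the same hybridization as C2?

2

C2 is sp (two π bonds).
C1: sp3
C2: sp ✓
C3: sp ✓
C4: sp3
C5: sp3
C6: sp3
C7: sp3
C8: sp3
C9: sp3
C10: sp3
2 carbons are sp.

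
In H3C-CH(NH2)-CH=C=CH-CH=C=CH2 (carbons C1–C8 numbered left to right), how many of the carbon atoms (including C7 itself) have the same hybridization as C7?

C7 is sp (two π bonds).
C1: sp3
C2: sp3
C3: sp2
C4: sp ✓
C5: sp2
C6: sp2
C7: sp ✓
C8: sp2
2 carbons are sp.

2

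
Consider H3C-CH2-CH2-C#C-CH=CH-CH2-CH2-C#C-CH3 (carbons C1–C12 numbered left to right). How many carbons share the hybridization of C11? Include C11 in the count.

4

C11 is sp (two π bonds).
C1: sp3
C2: sp3
C3: sp3
C4: sp ✓
C5: sp ✓
C6: sp2
C7: sp2
C8: sp3
C9: sp3
C10: sp ✓
C11: sp ✓
C12: sp3
4 carbons are sp.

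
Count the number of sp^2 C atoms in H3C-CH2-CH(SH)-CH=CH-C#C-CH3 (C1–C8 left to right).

2

C1: sp3
C2: sp3
C3: sp3
C4: sp2 ✓
C5: sp2 ✓
C6: sp
C7: sp
C8: sp3
C4, C5 → 2 sp2 carbons.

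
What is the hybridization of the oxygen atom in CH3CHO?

sp^2

The oxygen atom is sp2: 1 σ bond and 2 lone pairs, plus one π bond, 3 electron-density regions.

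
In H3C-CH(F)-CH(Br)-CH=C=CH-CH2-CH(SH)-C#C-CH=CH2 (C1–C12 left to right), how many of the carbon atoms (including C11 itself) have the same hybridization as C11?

4

C11 is sp2 (one π bond).
C1: sp3
C2: sp3
C3: sp3
C4: sp2 ✓
C5: sp
C6: sp2 ✓
C7: sp3
C8: sp3
C9: sp
C10: sp
C11: sp2 ✓
C12: sp2 ✓
4 carbons are sp2.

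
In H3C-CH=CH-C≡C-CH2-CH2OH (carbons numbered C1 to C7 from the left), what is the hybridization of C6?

C6: 4 σ bonds — 4 electron domains, sp3.

sp³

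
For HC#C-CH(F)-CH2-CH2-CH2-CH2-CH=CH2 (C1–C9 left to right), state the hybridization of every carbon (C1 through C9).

C1 sp, C2 sp, C3 sp3, C4 sp3, C5 sp3, C6 sp3, C7 sp3, C8 sp2, C9 sp2

C1 carries 2 σ bonds, plus two π bonds, giving a steric number of 2, so it is sp.
C2: 2 σ bonds, plus two π bonds; 2 regions of electron density → sp.
C3 is sp3: 4 σ bonds, 4 electron-density regions.
C4 — 4 σ bonds. Steric number 4, so sp3.
C5 is sp3: 4 σ bonds, 4 electron-density regions.
C6 has 4 σ bonds: steric number 4 → sp3.
C7: 4 σ bonds; 4 regions of electron density → sp3.
C8 is sp2: 3 σ bonds, plus one π bond, 3 electron-density regions.
C9 (3 σ bonds, plus one π bond) has steric number 3: sp2.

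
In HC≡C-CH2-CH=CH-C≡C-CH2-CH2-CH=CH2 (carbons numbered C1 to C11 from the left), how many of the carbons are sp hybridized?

4

C1: sp ✓
C2: sp ✓
C3: sp3
C4: sp2
C5: sp2
C6: sp ✓
C7: sp ✓
C8: sp3
C9: sp3
C10: sp2
C11: sp2
C1, C2, C6, C7 → 4 sp carbons.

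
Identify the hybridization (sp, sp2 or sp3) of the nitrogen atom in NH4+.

sp³

Four σ bonds, no lone pair → sp3, tetrahedral.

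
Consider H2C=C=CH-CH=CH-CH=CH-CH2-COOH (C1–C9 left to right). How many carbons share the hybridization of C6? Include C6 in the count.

C6 is sp2 (one π bond).
C1: sp2 ✓
C2: sp
C3: sp2 ✓
C4: sp2 ✓
C5: sp2 ✓
C6: sp2 ✓
C7: sp2 ✓
C8: sp3
C9: sp2 ✓
7 carbons are sp2.

7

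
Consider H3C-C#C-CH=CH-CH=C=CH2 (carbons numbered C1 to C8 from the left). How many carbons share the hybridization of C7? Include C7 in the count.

C7 is sp (two π bonds).
C1: sp3
C2: sp ✓
C3: sp ✓
C4: sp2
C5: sp2
C6: sp2
C7: sp ✓
C8: sp2
3 carbons are sp.

3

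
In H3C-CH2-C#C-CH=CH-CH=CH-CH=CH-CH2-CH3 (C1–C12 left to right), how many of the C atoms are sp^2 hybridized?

C1: sp3
C2: sp3
C3: sp
C4: sp
C5: sp2 ✓
C6: sp2 ✓
C7: sp2 ✓
C8: sp2 ✓
C9: sp2 ✓
C10: sp2 ✓
C11: sp3
C12: sp3
C5, C6, C7, C8, C9, C10 → 6 sp2 carbons.

6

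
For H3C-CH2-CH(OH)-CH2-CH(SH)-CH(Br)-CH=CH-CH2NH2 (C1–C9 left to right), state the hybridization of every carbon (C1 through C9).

C1 sp3, C2 sp3, C3 sp3, C4 sp3, C5 sp3, C6 sp3, C7 sp2, C8 sp2, C9 sp3

C1 has 4 σ bonds: steric number 4 → sp3.
C2 is sp3: 4 σ bonds, 4 electron-density regions.
C3 (4 σ bonds) has steric number 4: sp3.
C4 is sp3: 4 σ bonds, 4 electron-density regions.
C5: 4 σ bonds; 4 regions of electron density → sp3.
C6 (4 σ bonds) has steric number 4: sp3.
C7 — 3 σ bonds, plus one π bond. Steric number 3, so sp2.
C8 is sp2: 3 σ bonds, plus one π bond, 3 electron-density regions.
C9: 4 σ bonds — 4 electron domains, sp3.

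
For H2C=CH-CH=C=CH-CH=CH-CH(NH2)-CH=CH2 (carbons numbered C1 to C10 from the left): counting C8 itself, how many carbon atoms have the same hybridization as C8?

1

C8 is sp3 (only σ bonds).
C1: sp2
C2: sp2
C3: sp2
C4: sp
C5: sp2
C6: sp2
C7: sp2
C8: sp3 ✓
C9: sp2
C10: sp2
1 carbon is sp3.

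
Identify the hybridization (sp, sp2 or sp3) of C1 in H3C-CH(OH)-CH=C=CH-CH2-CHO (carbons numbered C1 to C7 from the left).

sp³

C1: 4 σ bonds — 4 electron domains, sp3.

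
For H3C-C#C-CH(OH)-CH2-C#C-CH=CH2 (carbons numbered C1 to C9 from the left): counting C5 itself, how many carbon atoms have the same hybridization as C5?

3

C5 is sp3 (only σ bonds).
C1: sp3 ✓
C2: sp
C3: sp
C4: sp3 ✓
C5: sp3 ✓
C6: sp
C7: sp
C8: sp2
C9: sp2
3 carbons are sp3.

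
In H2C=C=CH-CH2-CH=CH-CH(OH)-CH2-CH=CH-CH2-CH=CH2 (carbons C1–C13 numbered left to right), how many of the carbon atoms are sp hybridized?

C1: sp2
C2: sp ✓
C3: sp2
C4: sp3
C5: sp2
C6: sp2
C7: sp3
C8: sp3
C9: sp2
C10: sp2
C11: sp3
C12: sp2
C13: sp2
C2 → 1 sp carbon.

1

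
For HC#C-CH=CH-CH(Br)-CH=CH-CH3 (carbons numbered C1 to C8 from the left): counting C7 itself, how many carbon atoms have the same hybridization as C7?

4

C7 is sp2 (one π bond).
C1: sp
C2: sp
C3: sp2 ✓
C4: sp2 ✓
C5: sp3
C6: sp2 ✓
C7: sp2 ✓
C8: sp3
4 carbons are sp2.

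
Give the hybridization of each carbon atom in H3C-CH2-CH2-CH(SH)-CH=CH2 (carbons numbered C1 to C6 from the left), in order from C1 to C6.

C1 (4 σ bonds) has steric number 4: sp3.
C2 is sp3: 4 σ bonds, 4 electron-density regions.
C3 is sp3: 4 σ bonds, 4 electron-density regions.
C4 has 4 σ bonds: steric number 4 → sp3.
C5 carries 3 σ bonds, plus one π bond, giving a steric number of 3, so it is sp2.
C6 has 3 σ bonds, plus one π bond: steric number 3 → sp2.

C1 sp3, C2 sp3, C3 sp3, C4 sp3, C5 sp2, C6 sp2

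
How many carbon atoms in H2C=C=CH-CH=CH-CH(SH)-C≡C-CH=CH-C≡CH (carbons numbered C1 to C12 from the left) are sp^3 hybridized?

1

C1: sp2
C2: sp
C3: sp2
C4: sp2
C5: sp2
C6: sp3 ✓
C7: sp
C8: sp
C9: sp2
C10: sp2
C11: sp
C12: sp
C6 → 1 sp3 carbon.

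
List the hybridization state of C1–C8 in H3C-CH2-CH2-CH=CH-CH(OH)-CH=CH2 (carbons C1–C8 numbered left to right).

C1 sp3, C2 sp3, C3 sp3, C4 sp2, C5 sp2, C6 sp3, C7 sp2, C8 sp2

C1: 4 σ bonds — 4 electron domains, sp3.
C2 is sp3: 4 σ bonds, 4 electron-density regions.
C3: 4 σ bonds — 4 electron domains, sp3.
C4 has 3 σ bonds, plus one π bond: steric number 3 → sp2.
C5 has 3 σ bonds, plus one π bond: steric number 3 → sp2.
C6 — 4 σ bonds. Steric number 4, so sp3.
C7 — 3 σ bonds, plus one π bond. Steric number 3, so sp2.
C8 — 3 σ bonds, plus one π bond. Steric number 3, so sp2.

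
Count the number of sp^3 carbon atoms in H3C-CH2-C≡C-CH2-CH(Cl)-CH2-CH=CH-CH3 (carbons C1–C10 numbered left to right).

C1: sp3 ✓
C2: sp3 ✓
C3: sp
C4: sp
C5: sp3 ✓
C6: sp3 ✓
C7: sp3 ✓
C8: sp2
C9: sp2
C10: sp3 ✓
C1, C2, C5, C6, C7, C10 → 6 sp3 carbons.

6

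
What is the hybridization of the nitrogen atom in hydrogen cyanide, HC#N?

The nitrogen atom: 1 σ bond and 1 lone pair, plus two π bonds — 2 electron domains, sp.

sp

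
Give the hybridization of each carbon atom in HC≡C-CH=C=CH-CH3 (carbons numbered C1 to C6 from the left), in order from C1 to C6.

C1 has 2 σ bonds, plus two π bonds: steric number 2 → sp.
C2 — 2 σ bonds, plus two π bonds. Steric number 2, so sp.
C3: 3 σ bonds, plus one π bond; 3 regions of electron density → sp2.
C4: 2 σ bonds, plus two π bonds; 2 regions of electron density → sp.
C5: 3 σ bonds, plus one π bond; 3 regions of electron density → sp2.
C6: 4 σ bonds; 4 regions of electron density → sp3.

C1 sp, C2 sp, C3 sp2, C4 sp, C5 sp2, C6 sp3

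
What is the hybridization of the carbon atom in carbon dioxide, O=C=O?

Two σ bonds, two π bonds → steric number 2 → sp.

sp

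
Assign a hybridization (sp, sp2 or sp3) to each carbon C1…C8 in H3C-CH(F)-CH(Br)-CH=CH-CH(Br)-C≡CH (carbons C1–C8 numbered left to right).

C1 sp3, C2 sp3, C3 sp3, C4 sp2, C5 sp2, C6 sp3, C7 sp, C8 sp

C1: 4 σ bonds; 4 regions of electron density → sp3.
C2 has 4 σ bonds: steric number 4 → sp3.
C3 has 4 σ bonds: steric number 4 → sp3.
C4: 3 σ bonds, plus one π bond; 3 regions of electron density → sp2.
C5 — 3 σ bonds, plus one π bond. Steric number 3, so sp2.
C6 is sp3: 4 σ bonds, 4 electron-density regions.
C7 (2 σ bonds, plus two π bonds) has steric number 2: sp.
C8: 2 σ bonds, plus two π bonds; 2 regions of electron density → sp.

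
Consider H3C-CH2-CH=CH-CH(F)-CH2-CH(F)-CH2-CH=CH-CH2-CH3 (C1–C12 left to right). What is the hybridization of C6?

C6 carries 4 σ bonds, giving a steric number of 4, so it is sp3.

sp^3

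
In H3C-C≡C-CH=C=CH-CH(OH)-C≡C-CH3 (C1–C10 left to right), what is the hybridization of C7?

sp³

C7: 4 σ bonds — 4 electron domains, sp3.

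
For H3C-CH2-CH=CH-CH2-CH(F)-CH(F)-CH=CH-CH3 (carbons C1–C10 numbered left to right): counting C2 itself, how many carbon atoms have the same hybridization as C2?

C2 is sp3 (only σ bonds).
C1: sp3 ✓
C2: sp3 ✓
C3: sp2
C4: sp2
C5: sp3 ✓
C6: sp3 ✓
C7: sp3 ✓
C8: sp2
C9: sp2
C10: sp3 ✓
6 carbons are sp3.

6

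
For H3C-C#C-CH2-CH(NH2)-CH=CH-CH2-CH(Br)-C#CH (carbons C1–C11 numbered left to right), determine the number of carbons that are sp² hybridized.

C1: sp3
C2: sp
C3: sp
C4: sp3
C5: sp3
C6: sp2 ✓
C7: sp2 ✓
C8: sp3
C9: sp3
C10: sp
C11: sp
C6, C7 → 2 sp2 carbons.

2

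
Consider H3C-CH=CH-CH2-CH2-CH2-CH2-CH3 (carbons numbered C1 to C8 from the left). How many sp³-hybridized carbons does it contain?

6

C1: sp3 ✓
C2: sp2
C3: sp2
C4: sp3 ✓
C5: sp3 ✓
C6: sp3 ✓
C7: sp3 ✓
C8: sp3 ✓
C1, C4, C5, C6, C7, C8 → 6 sp3 carbons.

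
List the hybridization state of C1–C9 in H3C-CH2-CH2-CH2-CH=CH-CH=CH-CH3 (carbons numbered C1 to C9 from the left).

C1 carries 4 σ bonds, giving a steric number of 4, so it is sp3.
C2 has 4 σ bonds: steric number 4 → sp3.
C3: 4 σ bonds — 4 electron domains, sp3.
C4: 4 σ bonds — 4 electron domains, sp3.
C5: 3 σ bonds, plus one π bond; 3 regions of electron density → sp2.
C6 carries 3 σ bonds, plus one π bond, giving a steric number of 3, so it is sp2.
C7 is sp2: 3 σ bonds, plus one π bond, 3 electron-density regions.
C8 has 3 σ bonds, plus one π bond: steric number 3 → sp2.
C9 has 4 σ bonds: steric number 4 → sp3.

C1 sp3, C2 sp3, C3 sp3, C4 sp3, C5 sp2, C6 sp2, C7 sp2, C8 sp2, C9 sp3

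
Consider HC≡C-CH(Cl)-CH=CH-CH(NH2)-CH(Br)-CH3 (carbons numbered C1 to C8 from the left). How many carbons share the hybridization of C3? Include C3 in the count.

C3 is sp3 (only σ bonds).
C1: sp
C2: sp
C3: sp3 ✓
C4: sp2
C5: sp2
C6: sp3 ✓
C7: sp3 ✓
C8: sp3 ✓
4 carbons are sp3.

4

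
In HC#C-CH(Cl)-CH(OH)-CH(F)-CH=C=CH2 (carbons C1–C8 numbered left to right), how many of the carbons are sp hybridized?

C1: sp ✓
C2: sp ✓
C3: sp3
C4: sp3
C5: sp3
C6: sp2
C7: sp ✓
C8: sp2
C1, C2, C7 → 3 sp carbons.

3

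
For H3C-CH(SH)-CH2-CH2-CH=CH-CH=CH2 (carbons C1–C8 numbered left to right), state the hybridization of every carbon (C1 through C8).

C1 carries 4 σ bonds, giving a steric number of 4, so it is sp3.
C2: 4 σ bonds; 4 regions of electron density → sp3.
C3 is sp3: 4 σ bonds, 4 electron-density regions.
C4 (4 σ bonds) has steric number 4: sp3.
C5 carries 3 σ bonds, plus one π bond, giving a steric number of 3, so it is sp2.
C6: 3 σ bonds, plus one π bond; 3 regions of electron density → sp2.
C7: 3 σ bonds, plus one π bond; 3 regions of electron density → sp2.
C8 (3 σ bonds, plus one π bond) has steric number 3: sp2.

C1 sp3, C2 sp3, C3 sp3, C4 sp3, C5 sp2, C6 sp2, C7 sp2, C8 sp2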